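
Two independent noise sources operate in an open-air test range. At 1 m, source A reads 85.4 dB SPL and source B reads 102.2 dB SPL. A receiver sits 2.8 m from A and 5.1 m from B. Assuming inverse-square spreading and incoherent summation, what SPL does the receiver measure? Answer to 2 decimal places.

At the listener: L_A = 85.4 − 20·log₁₀(2.8) = 76.457 dB; L_B = 102.2 − 20·log₁₀(5.1) = 88.049 dB.
Combined: 10·log₁₀(10^(76.457/10)+10^(88.049/10)) = 88.34 dB SPL.

88.34 dB SPL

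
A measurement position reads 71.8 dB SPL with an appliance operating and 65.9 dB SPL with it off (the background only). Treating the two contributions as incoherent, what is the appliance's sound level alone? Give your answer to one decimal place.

70.5 dB SPL

Background correction is a power subtraction:
L_src = 10·log₁₀(10^(71.8/10) − 10^(65.9/10)) = 10·log₁₀(11250000) = 70.5 dB SPL.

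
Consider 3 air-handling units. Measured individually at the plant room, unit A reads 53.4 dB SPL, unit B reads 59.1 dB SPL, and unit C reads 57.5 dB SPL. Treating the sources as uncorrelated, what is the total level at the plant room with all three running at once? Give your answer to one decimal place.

Add the sources as powers (linear), then convert back to dB:
L_total = 10·log₁₀(10^(53.4/10) + 10^(59.1/10) + 10^(57.5/10)) = 10·log₁₀(1594000) = 62.0 dB SPL.

62.0 dB SPL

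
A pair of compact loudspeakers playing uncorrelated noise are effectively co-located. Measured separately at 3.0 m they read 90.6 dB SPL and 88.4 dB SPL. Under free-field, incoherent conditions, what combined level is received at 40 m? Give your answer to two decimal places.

70.15 dB SPL

Combined at 3.0 m: 10·log₁₀(10^(90.6/10)+10^(88.4/10)) = 92.648 dB SPL.
Then apply −20·log₁₀(40/3.0) = -22.499 dB → 70.15 dB SPL.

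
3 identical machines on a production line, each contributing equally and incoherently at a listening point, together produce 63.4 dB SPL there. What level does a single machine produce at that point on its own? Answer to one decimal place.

3 equal incoherent sources add 10·log₁₀(3) = 4.77 dB over one source.
L_one = 63.4 − 4.77 = 58.6 dB SPL.

58.6 dB SPL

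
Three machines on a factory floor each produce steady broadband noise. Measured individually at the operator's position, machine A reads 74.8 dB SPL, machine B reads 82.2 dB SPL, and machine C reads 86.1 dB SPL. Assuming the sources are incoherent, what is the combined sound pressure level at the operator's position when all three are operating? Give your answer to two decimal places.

Incoherent sources sum as intensities:
L_total = 10·log₁₀(10^(74.8/10) + 10^(82.2/10) + 10^(86.1/10)) = 10·log₁₀(603500000) = 87.81 dB SPL.

87.81 dB SPL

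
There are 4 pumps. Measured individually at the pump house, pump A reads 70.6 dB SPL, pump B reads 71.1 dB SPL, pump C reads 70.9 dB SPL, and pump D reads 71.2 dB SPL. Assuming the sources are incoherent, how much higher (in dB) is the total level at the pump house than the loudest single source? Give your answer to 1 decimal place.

Incoherent sources sum as intensities:
L_total = 10·log₁₀(10^(70.6/10) + 10^(71.1/10) + 10^(70.9/10) + 10^(71.2/10)) = 76.98 dB SPL.
Excess over the loudest (71.2 dB): 76.98 − 71.2 = 5.8 dB.

5.8 dB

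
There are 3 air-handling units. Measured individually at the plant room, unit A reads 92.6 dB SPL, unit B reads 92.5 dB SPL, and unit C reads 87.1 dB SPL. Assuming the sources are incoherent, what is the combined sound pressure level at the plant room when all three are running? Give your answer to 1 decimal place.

96.1 dB SPL

Incoherent sources sum as intensities:
L_total = 10·log₁₀(10^(92.6/10) + 10^(92.5/10) + 10^(87.1/10)) = 10·log₁₀(4111000000) = 96.1 dB SPL.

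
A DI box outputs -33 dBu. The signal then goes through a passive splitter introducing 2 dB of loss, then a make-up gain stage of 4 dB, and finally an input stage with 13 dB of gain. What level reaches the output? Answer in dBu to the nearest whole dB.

Cascaded gains and losses add directly in dB.
-33 − 2 + 4 + 13 = -18 dBu.

-18 dBu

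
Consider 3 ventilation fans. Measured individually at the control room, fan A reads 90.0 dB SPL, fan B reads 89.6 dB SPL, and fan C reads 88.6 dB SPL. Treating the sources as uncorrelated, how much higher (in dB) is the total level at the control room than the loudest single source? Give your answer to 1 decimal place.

Add the sources as powers (linear), then convert back to dB:
L_total = 10·log₁₀(10^(90.0/10) + 10^(89.6/10) + 10^(88.6/10)) = 94.21 dB SPL.
Excess over the loudest (90.0 dB): 94.21 − 90.0 = 4.2 dB.

4.2 dB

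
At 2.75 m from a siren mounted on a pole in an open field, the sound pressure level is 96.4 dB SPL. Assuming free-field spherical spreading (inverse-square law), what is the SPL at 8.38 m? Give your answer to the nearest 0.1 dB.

Inverse-square spreading gives ΔL = −20·log₁₀(d₂/d₁).
ΔL = −20·log₁₀(8.38/2.75) = -9.68 dB, so L₂ = 96.4 + (-9.68) = 86.7 dB SPL.

86.7 dB SPL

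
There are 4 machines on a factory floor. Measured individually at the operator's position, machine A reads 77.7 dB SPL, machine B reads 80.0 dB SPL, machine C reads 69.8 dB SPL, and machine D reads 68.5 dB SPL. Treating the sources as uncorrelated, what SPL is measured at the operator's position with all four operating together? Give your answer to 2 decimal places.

82.44 dB SPL

Uncorrelated sources add in intensity (power), not in dB.
L_total = 10·log₁₀(10^(77.7/10) + 10^(80.0/10) + 10^(69.8/10) + 10^(68.5/10)) = 10·log₁₀(175500000) = 82.44 dB SPL.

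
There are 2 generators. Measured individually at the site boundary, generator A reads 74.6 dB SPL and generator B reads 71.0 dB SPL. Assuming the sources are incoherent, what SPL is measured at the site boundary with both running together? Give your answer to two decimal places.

76.17 dB SPL

Incoherent sources sum as intensities:
L_total = 10·log₁₀(10^(74.6/10) + 10^(71.0/10)) = 10·log₁₀(41430000) = 76.17 dB SPL.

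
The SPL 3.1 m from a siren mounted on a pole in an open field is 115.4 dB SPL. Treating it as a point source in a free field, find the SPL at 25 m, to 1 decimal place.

Inverse-square spreading gives ΔL = −20·log₁₀(d₂/d₁).
ΔL = −20·log₁₀(25/3.1) = -18.13 dB, so L₂ = 115.4 + (-18.13) = 97.3 dB SPL.

97.3 dB SPL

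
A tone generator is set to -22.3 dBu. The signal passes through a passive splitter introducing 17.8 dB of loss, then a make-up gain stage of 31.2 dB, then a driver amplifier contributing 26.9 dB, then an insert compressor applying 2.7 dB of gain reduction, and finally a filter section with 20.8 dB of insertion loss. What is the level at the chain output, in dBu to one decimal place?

Gain stages sum in dB:
-22.3 − 17.8 + 31.2 + 26.9 − 2.7 − 20.8 = -5.5 dBu.

-5.5 dBu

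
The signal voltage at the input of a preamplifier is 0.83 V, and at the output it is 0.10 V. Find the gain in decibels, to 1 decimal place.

-18.4 dB

Voltage ratio → dB uses the 20·log₁₀ form:
20·log₁₀(0.10/0.83) = 20·log₁₀(0.1205) = -18.4 dB.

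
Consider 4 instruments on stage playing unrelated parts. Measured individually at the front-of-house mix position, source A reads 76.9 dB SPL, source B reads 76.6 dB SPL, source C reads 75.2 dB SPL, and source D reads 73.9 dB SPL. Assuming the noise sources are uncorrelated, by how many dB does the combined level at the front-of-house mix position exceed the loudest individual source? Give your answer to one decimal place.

4.9 dB

Uncorrelated sources add in intensity (power), not in dB.
L_total = 10·log₁₀(10^(76.9/10) + 10^(76.6/10) + 10^(75.2/10) + 10^(73.9/10)) = 81.83 dB SPL.
Excess over the loudest (76.9 dB): 81.83 − 76.9 = 4.9 dB.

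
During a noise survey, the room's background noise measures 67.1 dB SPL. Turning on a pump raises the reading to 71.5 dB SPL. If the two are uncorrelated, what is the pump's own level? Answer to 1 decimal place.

Subtract intensities: L_src = 10·log₁₀(10^(L_total/10) − 10^(L_bg/10)).
L_src = 10·log₁₀(10^(71.5/10) − 10^(67.1/10)) = 10·log₁₀(8997000) = 69.5 dB SPL.

69.5 dB SPL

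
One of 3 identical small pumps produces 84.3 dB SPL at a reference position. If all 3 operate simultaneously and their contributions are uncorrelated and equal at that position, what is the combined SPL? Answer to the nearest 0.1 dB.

89.1 dB SPL

3 equal incoherent sources raise the level by 10·log₁₀(3) = 4.77 dB.
L_total = 84.3 + 4.77 = 89.1 dB SPL.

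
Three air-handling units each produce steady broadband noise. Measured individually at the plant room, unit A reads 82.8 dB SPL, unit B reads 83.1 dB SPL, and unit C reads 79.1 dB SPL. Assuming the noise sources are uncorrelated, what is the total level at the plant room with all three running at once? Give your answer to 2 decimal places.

86.78 dB SPL

Add the sources as powers (linear), then convert back to dB:
L_total = 10·log₁₀(10^(82.8/10) + 10^(83.1/10) + 10^(79.1/10)) = 10·log₁₀(476000000) = 86.78 dB SPL.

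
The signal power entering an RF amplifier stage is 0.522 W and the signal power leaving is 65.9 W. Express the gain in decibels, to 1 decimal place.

For a power ratio, dB = 10·log₁₀(P₂/P₁).
10·log₁₀(65.9/0.522) = 10·log₁₀(126.2) = 21.0 dB.

21.0 dB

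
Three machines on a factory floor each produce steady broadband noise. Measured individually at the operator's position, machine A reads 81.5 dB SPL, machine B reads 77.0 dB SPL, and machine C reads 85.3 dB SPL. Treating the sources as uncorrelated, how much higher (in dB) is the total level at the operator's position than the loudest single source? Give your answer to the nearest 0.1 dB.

1.9 dB

Add the sources as powers (linear), then convert back to dB:
L_total = 10·log₁₀(10^(81.5/10) + 10^(77.0/10) + 10^(85.3/10)) = 87.24 dB SPL.
Excess over the loudest (85.3 dB): 87.24 − 85.3 = 1.9 dB.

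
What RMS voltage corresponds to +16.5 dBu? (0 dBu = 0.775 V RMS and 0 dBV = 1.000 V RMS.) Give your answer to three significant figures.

V = 0.775 V × 10^(+16.5/20).
= 0.775 × 6.683 = 5.18 V.

5.18 V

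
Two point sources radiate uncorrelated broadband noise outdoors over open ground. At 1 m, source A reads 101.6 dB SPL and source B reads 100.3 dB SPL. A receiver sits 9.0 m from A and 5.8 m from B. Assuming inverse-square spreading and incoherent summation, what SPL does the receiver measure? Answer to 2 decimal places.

86.96 dB SPL

At the listener: L_A = 101.6 − 20·log₁₀(9.0) = 82.515 dB; L_B = 100.3 − 20·log₁₀(5.8) = 85.031 dB.
Combined: 10·log₁₀(10^(82.515/10)+10^(85.031/10)) = 86.96 dB SPL.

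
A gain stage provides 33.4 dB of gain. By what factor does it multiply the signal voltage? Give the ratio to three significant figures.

Voltage ratio = 10^(dB/20).
10^(33.4/20) = 10^(1.670) = 46.8.

46.8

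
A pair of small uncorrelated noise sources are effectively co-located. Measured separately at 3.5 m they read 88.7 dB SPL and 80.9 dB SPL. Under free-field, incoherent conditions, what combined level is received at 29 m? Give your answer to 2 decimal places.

Combined at 3.5 m: 10·log₁₀(10^(88.7/10)+10^(80.9/10)) = 89.367 dB SPL.
Then apply −20·log₁₀(29/3.5) = -18.367 dB → 71.00 dB SPL.

71.00 dB SPL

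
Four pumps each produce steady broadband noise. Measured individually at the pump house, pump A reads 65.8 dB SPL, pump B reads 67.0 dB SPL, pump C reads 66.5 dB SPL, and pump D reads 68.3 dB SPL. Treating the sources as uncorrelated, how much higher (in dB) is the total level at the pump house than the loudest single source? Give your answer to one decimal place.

4.7 dB

Uncorrelated sources add in intensity (power), not in dB.
L_total = 10·log₁₀(10^(65.8/10) + 10^(67.0/10) + 10^(66.5/10) + 10^(68.3/10)) = 73.02 dB SPL.
Excess over the loudest (68.3 dB): 73.02 − 68.3 = 4.7 dB.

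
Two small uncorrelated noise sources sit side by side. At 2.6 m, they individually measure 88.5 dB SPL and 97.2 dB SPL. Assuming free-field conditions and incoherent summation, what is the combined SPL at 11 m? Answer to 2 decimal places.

85.22 dB SPL

Combined at 2.6 m: 10·log₁₀(10^(88.5/10)+10^(97.2/10)) = 97.750 dB SPL.
Then apply −20·log₁₀(11/2.6) = -12.528 dB → 85.22 dB SPL.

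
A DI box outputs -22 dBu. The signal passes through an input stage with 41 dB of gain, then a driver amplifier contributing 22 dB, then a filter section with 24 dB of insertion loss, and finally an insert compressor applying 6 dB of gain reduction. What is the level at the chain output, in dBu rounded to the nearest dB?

+11 dBu

Gain stages sum in dB:
-22 + 41 + 22 − 24 − 6 = +11 dBu.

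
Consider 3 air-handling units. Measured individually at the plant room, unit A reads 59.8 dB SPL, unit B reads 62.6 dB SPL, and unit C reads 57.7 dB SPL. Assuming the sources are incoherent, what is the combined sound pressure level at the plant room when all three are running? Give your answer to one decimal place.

Uncorrelated sources add in intensity (power), not in dB.
L_total = 10·log₁₀(10^(59.8/10) + 10^(62.6/10) + 10^(57.7/10)) = 10·log₁₀(3364000) = 65.3 dB SPL.

65.3 dB SPL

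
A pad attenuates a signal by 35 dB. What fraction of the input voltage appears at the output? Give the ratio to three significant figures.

0.0178

Voltage ratio = 10^(dB/20).
10^(-35/20) = 10^(-1.750) = 0.0178.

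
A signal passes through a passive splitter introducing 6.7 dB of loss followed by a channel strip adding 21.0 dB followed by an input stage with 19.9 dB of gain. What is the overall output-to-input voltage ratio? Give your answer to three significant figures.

51.3

Net gain = (−6.7) + 21.0 + 19.9 = 34.2 dB.
Voltage ratio = 10^(34.2/20) = 51.3.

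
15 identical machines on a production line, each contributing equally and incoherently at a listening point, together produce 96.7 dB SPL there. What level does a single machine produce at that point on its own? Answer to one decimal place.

15 equal incoherent sources add 10·log₁₀(15) = 11.76 dB over one source.
L_one = 96.7 − 11.76 = 84.9 dB SPL.

84.9 dB SPL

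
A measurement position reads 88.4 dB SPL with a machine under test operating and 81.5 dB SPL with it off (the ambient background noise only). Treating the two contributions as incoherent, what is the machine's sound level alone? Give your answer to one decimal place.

Subtract intensities: L_src = 10·log₁₀(10^(L_total/10) − 10^(L_bg/10)).
L_src = 10·log₁₀(10^(88.4/10) − 10^(81.5/10)) = 10·log₁₀(550600000) = 87.4 dB SPL.

87.4 dB SPL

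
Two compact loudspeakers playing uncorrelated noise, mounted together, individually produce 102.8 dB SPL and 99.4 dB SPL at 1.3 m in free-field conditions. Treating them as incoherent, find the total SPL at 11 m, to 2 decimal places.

Combined at 1.3 m: 10·log₁₀(10^(102.8/10)+10^(99.4/10)) = 104.435 dB SPL.
Then apply −20·log₁₀(11/1.3) = -18.549 dB → 85.89 dB SPL.

85.89 dB SPL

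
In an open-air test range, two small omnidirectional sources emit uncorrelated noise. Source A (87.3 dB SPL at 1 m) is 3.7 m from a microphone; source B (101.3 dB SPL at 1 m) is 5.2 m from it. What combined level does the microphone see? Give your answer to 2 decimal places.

87.31 dB SPL

At the listener: L_A = 87.3 − 20·log₁₀(3.7) = 75.936 dB; L_B = 101.3 − 20·log₁₀(5.2) = 86.980 dB.
Combined: 10·log₁₀(10^(75.936/10)+10^(86.980/10)) = 87.31 dB SPL.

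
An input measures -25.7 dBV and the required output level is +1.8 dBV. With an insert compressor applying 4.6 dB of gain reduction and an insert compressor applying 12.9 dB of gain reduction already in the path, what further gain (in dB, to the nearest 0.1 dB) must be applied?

45.0 dB

The required make-up gain is the shortfall in the dB sum.
G = +1.8 − (-25.7) + 4.6 + 12.9 = 45.0 dB.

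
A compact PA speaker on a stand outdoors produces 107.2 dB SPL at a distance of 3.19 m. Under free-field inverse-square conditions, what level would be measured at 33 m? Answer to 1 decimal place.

86.9 dB SPL

Inverse-square spreading gives ΔL = −20·log₁₀(d₂/d₁).
ΔL = −20·log₁₀(33/3.19) = -20.29 dB, so L₂ = 107.2 + (-20.29) = 86.9 dB SPL.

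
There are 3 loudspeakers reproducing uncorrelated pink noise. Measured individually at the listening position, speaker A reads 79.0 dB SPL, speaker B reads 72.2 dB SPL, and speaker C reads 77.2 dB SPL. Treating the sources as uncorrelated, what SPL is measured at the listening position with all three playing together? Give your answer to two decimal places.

Add the sources as powers (linear), then convert back to dB:
L_total = 10·log₁₀(10^(79.0/10) + 10^(72.2/10) + 10^(77.2/10)) = 10·log₁₀(148500000) = 81.72 dB SPL.

81.72 dB SPL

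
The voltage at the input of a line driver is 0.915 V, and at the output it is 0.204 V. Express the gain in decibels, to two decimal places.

For a voltage ratio, dB = 20·log₁₀(V₂/V₁).
20·log₁₀(0.204/0.915) = 20·log₁₀(0.2230) = -13.04 dB.

-13.04 dB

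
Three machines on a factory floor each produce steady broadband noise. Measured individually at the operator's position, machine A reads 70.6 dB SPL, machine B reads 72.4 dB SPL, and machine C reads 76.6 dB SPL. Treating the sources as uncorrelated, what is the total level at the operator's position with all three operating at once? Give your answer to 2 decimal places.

Add the sources as powers (linear), then convert back to dB:
L_total = 10·log₁₀(10^(70.6/10) + 10^(72.4/10) + 10^(76.6/10)) = 10·log₁₀(74570000) = 78.73 dB SPL.

78.73 dB SPL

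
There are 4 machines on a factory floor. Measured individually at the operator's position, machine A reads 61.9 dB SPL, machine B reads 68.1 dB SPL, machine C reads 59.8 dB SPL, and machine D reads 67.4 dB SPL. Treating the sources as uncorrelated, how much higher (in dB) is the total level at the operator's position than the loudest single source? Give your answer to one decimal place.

3.5 dB

Uncorrelated sources add in intensity (power), not in dB.
L_total = 10·log₁₀(10^(61.9/10) + 10^(68.1/10) + 10^(59.8/10) + 10^(67.4/10)) = 71.60 dB SPL.
Excess over the loudest (68.1 dB): 71.60 − 68.1 = 3.5 dB.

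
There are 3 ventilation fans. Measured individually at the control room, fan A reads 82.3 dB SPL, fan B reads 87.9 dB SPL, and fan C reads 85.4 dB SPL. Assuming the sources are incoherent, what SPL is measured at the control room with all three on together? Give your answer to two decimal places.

90.54 dB SPL

Incoherent sources sum as intensities:
L_total = 10·log₁₀(10^(82.3/10) + 10^(87.9/10) + 10^(85.4/10)) = 10·log₁₀(1133000000) = 90.54 dB SPL.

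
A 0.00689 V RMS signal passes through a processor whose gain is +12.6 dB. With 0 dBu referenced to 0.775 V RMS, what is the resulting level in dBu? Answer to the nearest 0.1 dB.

Input level: 20·log₁₀(0.00689/0.775) = -41.02 dBu.
Output: -41.02 + 12.6 = -28.4 dBu.

-28.4 dBu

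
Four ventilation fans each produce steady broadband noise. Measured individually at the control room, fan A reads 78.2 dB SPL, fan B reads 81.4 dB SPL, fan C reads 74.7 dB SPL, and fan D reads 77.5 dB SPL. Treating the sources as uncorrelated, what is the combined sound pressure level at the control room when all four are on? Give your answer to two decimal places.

84.62 dB SPL

Incoherent sources sum as intensities:
L_total = 10·log₁₀(10^(78.2/10) + 10^(81.4/10) + 10^(74.7/10) + 10^(77.5/10)) = 10·log₁₀(289900000) = 84.62 dB SPL.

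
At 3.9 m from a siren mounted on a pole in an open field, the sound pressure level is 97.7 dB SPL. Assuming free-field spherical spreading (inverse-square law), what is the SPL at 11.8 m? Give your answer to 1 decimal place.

Inverse-square spreading gives ΔL = −20·log₁₀(d₂/d₁).
ΔL = −20·log₁₀(11.8/3.9) = -9.62 dB, so L₂ = 97.7 + (-9.62) = 88.1 dB SPL.

88.1 dB SPL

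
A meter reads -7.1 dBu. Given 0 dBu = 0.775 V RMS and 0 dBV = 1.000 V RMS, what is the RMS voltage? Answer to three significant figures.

V = 0.775 V × 10^(-7.1/20).
= 0.775 × 0.4416 = 0.342 V.

0.342 V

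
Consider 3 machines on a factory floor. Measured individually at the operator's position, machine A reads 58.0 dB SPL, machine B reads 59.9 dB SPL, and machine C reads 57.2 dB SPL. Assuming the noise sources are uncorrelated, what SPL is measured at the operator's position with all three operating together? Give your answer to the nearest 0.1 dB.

63.3 dB SPL

Uncorrelated sources add in intensity (power), not in dB.
L_total = 10·log₁₀(10^(58.0/10) + 10^(59.9/10) + 10^(57.2/10)) = 10·log₁₀(2133000) = 63.3 dB SPL.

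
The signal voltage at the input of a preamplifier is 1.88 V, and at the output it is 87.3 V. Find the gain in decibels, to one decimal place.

Voltage is an amplitude quantity, so gain = 20·log₁₀(V_out/V_in).
20·log₁₀(87.3/1.88) = 20·log₁₀(46.44) = 33.3 dB.

33.3 dB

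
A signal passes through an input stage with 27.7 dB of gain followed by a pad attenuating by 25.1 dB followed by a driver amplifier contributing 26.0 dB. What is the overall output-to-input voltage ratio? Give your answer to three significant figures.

26.9

Net gain = 27.7 + (−25.1) + 26.0 = 28.6 dB.
Voltage ratio = 10^(28.6/20) = 26.9.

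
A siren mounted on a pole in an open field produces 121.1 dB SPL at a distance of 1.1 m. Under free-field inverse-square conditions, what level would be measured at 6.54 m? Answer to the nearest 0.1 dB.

For a point source in a free field, ΔL = −20·log₁₀(d₂/d₁).
ΔL = −20·log₁₀(6.54/1.1) = -15.48 dB, so L₂ = 121.1 + (-15.48) = 105.6 dB SPL.

105.6 dB SPL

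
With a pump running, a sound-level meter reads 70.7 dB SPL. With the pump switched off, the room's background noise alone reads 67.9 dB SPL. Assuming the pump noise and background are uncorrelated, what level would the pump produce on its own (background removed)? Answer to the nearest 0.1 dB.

Subtract intensities: L_src = 10·log₁₀(10^(L_total/10) − 10^(L_bg/10)).
L_src = 10·log₁₀(10^(70.7/10) − 10^(67.9/10)) = 10·log₁₀(5583000) = 67.5 dB SPL.

67.5 dB SPL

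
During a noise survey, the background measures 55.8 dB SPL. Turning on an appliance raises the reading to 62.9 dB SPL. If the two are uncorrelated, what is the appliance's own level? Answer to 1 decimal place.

62.0 dB SPL

Remove the background by subtracting linear intensities:
L_src = 10·log₁₀(10^(62.9/10) − 10^(55.8/10)) = 10·log₁₀(1570000) = 62.0 dB SPL.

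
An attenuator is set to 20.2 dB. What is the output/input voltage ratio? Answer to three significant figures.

0.0977

Voltage ratio = 10^(dB/20).
10^(-20.2/20) = 10^(-1.010) = 0.0977.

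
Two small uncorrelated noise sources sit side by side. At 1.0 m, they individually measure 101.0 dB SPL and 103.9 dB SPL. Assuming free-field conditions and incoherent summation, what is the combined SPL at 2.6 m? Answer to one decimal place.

Combined at 1.0 m: 10·log₁₀(10^(101.0/10)+10^(103.9/10)) = 105.70 dB SPL.
Then apply −20·log₁₀(2.6/1.0) = -8.30 dB → 97.4 dB SPL.

97.4 dB SPL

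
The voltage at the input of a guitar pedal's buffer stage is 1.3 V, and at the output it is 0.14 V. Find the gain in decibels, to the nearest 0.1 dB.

Voltage is an amplitude quantity, so gain = 20·log₁₀(V_out/V_in).
20·log₁₀(0.14/1.3) = 20·log₁₀(0.1077) = -19.4 dB.

-19.4 dB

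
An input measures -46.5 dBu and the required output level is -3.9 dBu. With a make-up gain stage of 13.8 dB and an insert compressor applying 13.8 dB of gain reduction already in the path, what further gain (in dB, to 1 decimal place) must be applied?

The required make-up gain is the shortfall in the dB sum.
G = -3.9 − (-46.5) − 13.8 + 13.8 = 42.6 dB.

42.6 dB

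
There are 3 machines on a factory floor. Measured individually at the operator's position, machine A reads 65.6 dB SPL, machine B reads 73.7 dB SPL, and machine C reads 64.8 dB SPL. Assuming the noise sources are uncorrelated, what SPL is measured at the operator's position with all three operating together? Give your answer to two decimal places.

74.78 dB SPL

Uncorrelated sources add in intensity (power), not in dB.
L_total = 10·log₁₀(10^(65.6/10) + 10^(73.7/10) + 10^(64.8/10)) = 10·log₁₀(30090000) = 74.78 dB SPL.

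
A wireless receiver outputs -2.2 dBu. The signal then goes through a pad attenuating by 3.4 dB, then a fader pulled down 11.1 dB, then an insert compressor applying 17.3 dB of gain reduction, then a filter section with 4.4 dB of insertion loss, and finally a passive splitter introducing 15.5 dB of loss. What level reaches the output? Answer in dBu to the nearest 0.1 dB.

-53.9 dBu

Gain stages sum in dB:
-2.2 − 3.4 − 11.1 − 17.3 − 4.4 − 15.5 = -53.9 dBu.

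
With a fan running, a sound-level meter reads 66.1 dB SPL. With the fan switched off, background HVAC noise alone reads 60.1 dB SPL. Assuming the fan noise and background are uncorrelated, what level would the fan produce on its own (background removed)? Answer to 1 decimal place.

64.8 dB SPL

Subtract intensities: L_src = 10·log₁₀(10^(L_total/10) − 10^(L_bg/10)).
L_src = 10·log₁₀(10^(66.1/10) − 10^(60.1/10)) = 10·log₁₀(3051000) = 64.8 dB SPL.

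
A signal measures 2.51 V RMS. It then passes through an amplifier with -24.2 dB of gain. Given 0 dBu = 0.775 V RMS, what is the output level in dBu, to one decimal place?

-14.0 dBu

Input level: 20·log₁₀(2.51/0.775) = 10.21 dBu.
Output: 10.21 − 24.2 = -14.0 dBu.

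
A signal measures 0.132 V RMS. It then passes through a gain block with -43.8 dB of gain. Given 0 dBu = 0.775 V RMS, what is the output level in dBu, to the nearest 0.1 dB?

-59.2 dBu

Input level: 20·log₁₀(0.132/0.775) = -15.37 dBu.
Output: -15.37 − 43.8 = -59.2 dBu.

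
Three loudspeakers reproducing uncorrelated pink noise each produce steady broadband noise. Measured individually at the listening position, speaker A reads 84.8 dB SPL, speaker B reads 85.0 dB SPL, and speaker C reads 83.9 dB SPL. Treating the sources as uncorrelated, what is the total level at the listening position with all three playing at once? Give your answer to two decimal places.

Incoherent sources sum as intensities:
L_total = 10·log₁₀(10^(84.8/10) + 10^(85.0/10) + 10^(83.9/10)) = 10·log₁₀(863700000) = 89.36 dB SPL.

89.36 dB SPL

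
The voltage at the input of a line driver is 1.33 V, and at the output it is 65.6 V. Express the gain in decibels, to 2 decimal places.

Voltage ratio → dB uses the 20·log₁₀ form:
20·log₁₀(65.6/1.33) = 20·log₁₀(49.32) = 33.86 dB.

33.86 dB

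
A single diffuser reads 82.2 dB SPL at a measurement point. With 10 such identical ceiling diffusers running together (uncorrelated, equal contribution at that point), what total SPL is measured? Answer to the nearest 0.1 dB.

92.2 dB SPL

10 equal incoherent sources raise the level by 10·log₁₀(10) = 10.00 dB.
L_total = 82.2 + 10.00 = 92.2 dB SPL.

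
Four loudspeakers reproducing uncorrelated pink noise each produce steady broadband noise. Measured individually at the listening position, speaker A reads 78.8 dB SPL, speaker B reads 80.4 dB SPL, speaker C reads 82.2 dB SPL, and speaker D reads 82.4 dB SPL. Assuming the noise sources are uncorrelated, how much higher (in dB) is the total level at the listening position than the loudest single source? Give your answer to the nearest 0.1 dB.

Incoherent sources sum as intensities:
L_total = 10·log₁₀(10^(78.8/10) + 10^(80.4/10) + 10^(82.2/10) + 10^(82.4/10)) = 87.20 dB SPL.
Excess over the loudest (82.4 dB): 87.20 − 82.4 = 4.8 dB.

4.8 dB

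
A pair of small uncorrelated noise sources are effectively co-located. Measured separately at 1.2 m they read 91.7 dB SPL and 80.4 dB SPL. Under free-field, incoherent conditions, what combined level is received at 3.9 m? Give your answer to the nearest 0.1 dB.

Combined at 1.2 m: 10·log₁₀(10^(91.7/10)+10^(80.4/10)) = 92.01 dB SPL.
Then apply −20·log₁₀(3.9/1.2) = -10.24 dB → 81.8 dB SPL.

81.8 dB SPL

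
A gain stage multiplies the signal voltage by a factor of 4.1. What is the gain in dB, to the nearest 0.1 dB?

12.3 dB

Voltage ratio → dB uses the 20·log₁₀ form:
20·log₁₀(4.1) = 12.3 dB.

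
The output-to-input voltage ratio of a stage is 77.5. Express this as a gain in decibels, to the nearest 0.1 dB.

Voltage is an amplitude quantity, so gain = 20·log₁₀(V_out/V_in).
20·log₁₀(77.5) = 37.8 dB.

37.8 dB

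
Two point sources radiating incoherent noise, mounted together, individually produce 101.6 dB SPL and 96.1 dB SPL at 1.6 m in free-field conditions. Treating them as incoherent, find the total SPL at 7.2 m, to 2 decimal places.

89.61 dB SPL

Combined at 1.6 m: 10·log₁₀(10^(101.6/10)+10^(96.1/10)) = 102.678 dB SPL.
Then apply −20·log₁₀(7.2/1.6) = -13.064 dB → 89.61 dB SPL.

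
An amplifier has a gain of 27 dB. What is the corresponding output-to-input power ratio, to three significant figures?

Power ratio = 10^(dB/10).
10^(27/10) = 10^(2.700) = 501.

501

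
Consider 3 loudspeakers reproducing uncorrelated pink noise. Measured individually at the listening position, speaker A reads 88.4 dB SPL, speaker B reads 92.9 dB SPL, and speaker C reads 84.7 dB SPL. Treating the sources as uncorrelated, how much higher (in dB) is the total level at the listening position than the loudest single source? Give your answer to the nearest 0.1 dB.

Incoherent sources sum as intensities:
L_total = 10·log₁₀(10^(88.4/10) + 10^(92.9/10) + 10^(84.7/10)) = 94.68 dB SPL.
Excess over the loudest (92.9 dB): 94.68 − 92.9 = 1.8 dB.

1.8 dB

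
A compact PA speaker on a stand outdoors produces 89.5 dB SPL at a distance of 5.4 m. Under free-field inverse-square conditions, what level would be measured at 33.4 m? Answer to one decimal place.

73.7 dB SPL

For a point source in a free field, ΔL = −20·log₁₀(d₂/d₁).
ΔL = −20·log₁₀(33.4/5.4) = -15.83 dB, so L₂ = 89.5 + (-15.83) = 73.7 dB SPL.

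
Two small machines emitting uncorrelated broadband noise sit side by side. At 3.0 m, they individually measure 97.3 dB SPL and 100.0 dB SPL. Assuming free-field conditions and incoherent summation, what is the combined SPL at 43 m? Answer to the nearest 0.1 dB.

78.7 dB SPL

Combined at 3.0 m: 10·log₁₀(10^(97.3/10)+10^(100.0/10)) = 101.87 dB SPL.
Then apply −20·log₁₀(43/3.0) = -23.13 dB → 78.7 dB SPL.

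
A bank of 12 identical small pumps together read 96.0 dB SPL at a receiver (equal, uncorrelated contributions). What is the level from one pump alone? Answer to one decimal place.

12 equal incoherent sources add 10·log₁₀(12) = 10.79 dB over one source.
L_one = 96.0 − 10.79 = 85.2 dB SPL.

85.2 dB SPL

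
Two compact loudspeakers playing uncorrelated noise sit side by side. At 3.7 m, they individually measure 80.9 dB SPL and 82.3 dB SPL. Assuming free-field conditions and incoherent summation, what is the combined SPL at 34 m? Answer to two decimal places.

65.40 dB SPL

Combined at 3.7 m: 10·log₁₀(10^(80.9/10)+10^(82.3/10)) = 84.666 dB SPL.
Then apply −20·log₁₀(34/3.7) = -19.266 dB → 65.40 dB SPL.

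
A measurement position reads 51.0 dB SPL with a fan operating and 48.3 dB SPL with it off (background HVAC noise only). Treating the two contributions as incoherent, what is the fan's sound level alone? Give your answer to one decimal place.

Remove the background by subtracting linear intensities:
L_src = 10·log₁₀(10^(51.0/10) − 10^(48.3/10)) = 10·log₁₀(58280) = 47.7 dB SPL.

47.7 dB SPL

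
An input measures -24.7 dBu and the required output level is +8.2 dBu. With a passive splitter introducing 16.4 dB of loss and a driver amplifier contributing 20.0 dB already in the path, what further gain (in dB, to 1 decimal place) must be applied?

The required make-up gain is the shortfall in the dB sum.
G = +8.2 − (-24.7) + 16.4 − 20.0 = 29.3 dB.

29.3 dB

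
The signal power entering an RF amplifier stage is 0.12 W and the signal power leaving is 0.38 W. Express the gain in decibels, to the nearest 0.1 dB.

5.0 dB

Power ratio → dB uses the 10·log₁₀ form:
10·log₁₀(0.38/0.12) = 10·log₁₀(3.167) = 5.0 dB.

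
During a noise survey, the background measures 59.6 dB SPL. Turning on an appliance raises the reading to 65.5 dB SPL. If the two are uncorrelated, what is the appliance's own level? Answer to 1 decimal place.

Subtract intensities: L_src = 10·log₁₀(10^(L_total/10) − 10^(L_bg/10)).
L_src = 10·log₁₀(10^(65.5/10) − 10^(59.6/10)) = 10·log₁₀(2636000) = 64.2 dB SPL.

64.2 dB SPL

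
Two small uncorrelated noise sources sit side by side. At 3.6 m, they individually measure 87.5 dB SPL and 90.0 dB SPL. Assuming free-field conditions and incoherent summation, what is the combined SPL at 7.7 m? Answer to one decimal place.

85.3 dB SPL

Combined at 3.6 m: 10·log₁₀(10^(87.5/10)+10^(90.0/10)) = 91.94 dB SPL.
Then apply −20·log₁₀(7.7/3.6) = -6.60 dB → 85.3 dB SPL.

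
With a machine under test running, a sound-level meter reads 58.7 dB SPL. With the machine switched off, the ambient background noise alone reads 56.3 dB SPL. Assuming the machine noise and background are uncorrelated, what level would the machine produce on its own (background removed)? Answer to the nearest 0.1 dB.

55.0 dB SPL

Subtract intensities: L_src = 10·log₁₀(10^(L_total/10) − 10^(L_bg/10)).
L_src = 10·log₁₀(10^(58.7/10) − 10^(56.3/10)) = 10·log₁₀(314700) = 55.0 dB SPL.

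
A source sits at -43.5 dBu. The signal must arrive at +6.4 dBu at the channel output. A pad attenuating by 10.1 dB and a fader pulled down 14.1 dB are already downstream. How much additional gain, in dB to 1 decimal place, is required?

74.1 dB

The required make-up gain is the shortfall in the dB sum.
G = +6.4 − (-43.5) + 10.1 + 14.1 = 74.1 dB.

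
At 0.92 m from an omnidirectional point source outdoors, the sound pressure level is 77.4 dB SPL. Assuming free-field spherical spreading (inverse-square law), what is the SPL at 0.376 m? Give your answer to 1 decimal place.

Free-field point source: level drops by 20·log₁₀ of the distance ratio.
ΔL = −20·log₁₀(0.376/0.92) = 7.77 dB, so L₂ = 77.4 + (7.77) = 85.2 dB SPL.

85.2 dB SPL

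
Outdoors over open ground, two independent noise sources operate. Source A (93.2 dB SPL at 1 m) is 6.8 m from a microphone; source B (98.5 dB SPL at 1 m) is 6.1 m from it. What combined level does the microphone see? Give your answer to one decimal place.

At the listener: L_A = 93.2 − 20·log₁₀(6.8) = 76.55 dB; L_B = 98.5 − 20·log₁₀(6.1) = 82.79 dB.
Combined: 10·log₁₀(10^(76.55/10)+10^(82.79/10)) = 83.7 dB SPL.

83.7 dB SPL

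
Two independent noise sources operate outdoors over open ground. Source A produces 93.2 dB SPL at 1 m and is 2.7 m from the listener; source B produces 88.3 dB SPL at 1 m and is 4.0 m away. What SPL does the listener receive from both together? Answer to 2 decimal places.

85.17 dB SPL

At the listener: L_A = 93.2 − 20·log₁₀(2.7) = 84.573 dB; L_B = 88.3 − 20·log₁₀(4.0) = 76.259 dB.
Combined: 10·log₁₀(10^(84.573/10)+10^(76.259/10)) = 85.17 dB SPL.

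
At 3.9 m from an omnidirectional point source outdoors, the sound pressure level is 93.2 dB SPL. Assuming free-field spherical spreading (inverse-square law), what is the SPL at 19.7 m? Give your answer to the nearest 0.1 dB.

Free-field point source: level drops by 20·log₁₀ of the distance ratio.
ΔL = −20·log₁₀(19.7/3.9) = -14.07 dB, so L₂ = 93.2 + (-14.07) = 79.1 dB SPL.

79.1 dB SPL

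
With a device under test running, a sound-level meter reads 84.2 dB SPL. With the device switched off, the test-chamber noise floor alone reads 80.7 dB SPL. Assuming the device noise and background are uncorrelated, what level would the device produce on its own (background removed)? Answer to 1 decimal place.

81.6 dB SPL

Subtract intensities: L_src = 10·log₁₀(10^(L_total/10) − 10^(L_bg/10)).
L_src = 10·log₁₀(10^(84.2/10) − 10^(80.7/10)) = 10·log₁₀(145500000) = 81.6 dB SPL.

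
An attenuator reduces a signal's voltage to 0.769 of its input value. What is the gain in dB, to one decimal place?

Voltage ratio → dB uses the 20·log₁₀ form:
20·log₁₀(0.769) = -2.3 dB.

-2.3 dB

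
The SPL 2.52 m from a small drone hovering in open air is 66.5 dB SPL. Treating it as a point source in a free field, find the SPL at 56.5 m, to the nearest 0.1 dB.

For a point source in a free field, ΔL = −20·log₁₀(d₂/d₁).
ΔL = −20·log₁₀(56.5/2.52) = -27.01 dB, so L₂ = 66.5 + (-27.01) = 39.5 dB SPL.

39.5 dB SPL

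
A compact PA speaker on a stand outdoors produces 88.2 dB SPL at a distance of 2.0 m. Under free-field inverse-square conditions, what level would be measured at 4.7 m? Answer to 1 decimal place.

80.8 dB SPL

Free-field point source: level drops by 20·log₁₀ of the distance ratio.
ΔL = −20·log₁₀(4.7/2.0) = -7.42 dB, so L₂ = 88.2 + (-7.42) = 80.8 dB SPL.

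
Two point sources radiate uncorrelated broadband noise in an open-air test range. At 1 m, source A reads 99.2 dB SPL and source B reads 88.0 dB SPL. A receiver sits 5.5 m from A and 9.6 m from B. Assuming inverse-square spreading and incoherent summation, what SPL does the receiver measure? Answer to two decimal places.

At the listener: L_A = 99.2 − 20·log₁₀(5.5) = 84.393 dB; L_B = 88.0 − 20·log₁₀(9.6) = 68.355 dB.
Combined: 10·log₁₀(10^(84.393/10)+10^(68.355/10)) = 84.50 dB SPL.

84.50 dB SPL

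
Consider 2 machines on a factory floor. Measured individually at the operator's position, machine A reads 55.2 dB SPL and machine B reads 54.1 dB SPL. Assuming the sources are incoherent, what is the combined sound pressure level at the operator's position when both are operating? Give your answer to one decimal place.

57.7 dB SPL

Add the sources as powers (linear), then convert back to dB:
L_total = 10·log₁₀(10^(55.2/10) + 10^(54.1/10)) = 10·log₁₀(588200) = 57.7 dB SPL.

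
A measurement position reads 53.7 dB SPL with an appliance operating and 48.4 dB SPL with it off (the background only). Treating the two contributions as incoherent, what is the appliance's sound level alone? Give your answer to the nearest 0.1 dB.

52.2 dB SPL

Remove the background by subtracting linear intensities:
L_src = 10·log₁₀(10^(53.7/10) − 10^(48.4/10)) = 10·log₁₀(165200) = 52.2 dB SPL.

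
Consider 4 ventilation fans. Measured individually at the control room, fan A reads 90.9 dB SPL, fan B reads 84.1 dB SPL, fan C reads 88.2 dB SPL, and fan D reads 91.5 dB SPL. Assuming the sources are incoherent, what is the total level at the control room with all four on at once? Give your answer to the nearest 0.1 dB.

Uncorrelated sources add in intensity (power), not in dB.
L_total = 10·log₁₀(10^(90.9/10) + 10^(84.1/10) + 10^(88.2/10) + 10^(91.5/10)) = 10·log₁₀(3561000000) = 95.5 dB SPL.

95.5 dB SPL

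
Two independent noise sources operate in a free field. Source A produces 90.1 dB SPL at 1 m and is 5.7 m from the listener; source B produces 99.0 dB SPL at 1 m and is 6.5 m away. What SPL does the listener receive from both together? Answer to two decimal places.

At the listener: L_A = 90.1 − 20·log₁₀(5.7) = 74.983 dB; L_B = 99.0 − 20·log₁₀(6.5) = 82.742 dB.
Combined: 10·log₁₀(10^(74.983/10)+10^(82.742/10)) = 83.41 dB SPL.

83.41 dB SPL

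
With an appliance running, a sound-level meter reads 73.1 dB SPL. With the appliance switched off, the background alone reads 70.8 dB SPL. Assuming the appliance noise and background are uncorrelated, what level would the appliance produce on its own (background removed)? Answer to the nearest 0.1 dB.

Remove the background by subtracting linear intensities:
L_src = 10·log₁₀(10^(73.1/10) − 10^(70.8/10)) = 10·log₁₀(8395000) = 69.2 dB SPL.

69.2 dB SPL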